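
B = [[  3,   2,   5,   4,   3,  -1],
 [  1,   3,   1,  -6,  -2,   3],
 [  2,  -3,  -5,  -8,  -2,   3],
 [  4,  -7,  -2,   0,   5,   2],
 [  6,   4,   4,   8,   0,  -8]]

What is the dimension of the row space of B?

Row reduce to echelon form.
R2 ← R2 − (1/3)·R1: [0, 7/3, -2/3, -22/3, -3, 10/3]
R3 ← R3 − (2/3)·R1: [0, -13/3, -25/3, -32/3, -4, 11/3]
R4 ← R4 − (4/3)·R1: [0, -29/3, -26/3, -16/3, 1, 10/3]
R5 ← R5 − (2)·R1: [0, 0, -6, 0, -6, -6]
R3 ← R3 + (13/7)·R2: [0, 0, -67/7, -170/7, -67/7, 69/7]
R4 ← R4 + (29/7)·R2: [0, 0, -80/7, -250/7, -80/7, 120/7]
R4 ← R4 − (80/67)·R3: [0, 0, 0, -450/67, 0, 360/67]
R5 ← R5 − (42/67)·R3: [0, 0, 0, 1020/67, 0, -816/67]
R5 ← R5 + (34/15)·R4: [0, 0, 0, 0, 0, 0]
Echelon form has 4 nonzero rows, so rank(B) = 4.
The row space has dimension equal to the rank: 4.

4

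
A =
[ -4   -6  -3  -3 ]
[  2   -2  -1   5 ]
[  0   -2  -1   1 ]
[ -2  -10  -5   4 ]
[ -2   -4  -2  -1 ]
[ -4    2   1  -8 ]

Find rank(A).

Row reduce to echelon form.
R2 ← R2 + (1/2)·R1: [0, -5, -5/2, 7/2]
R4 ← R4 − (1/2)·R1: [0, -7, -7/2, 11/2]
R5 ← R5 − (1/2)·R1: [0, -1, -1/2, 1/2]
R6 ← R6 − R1: [0, 8, 4, -5]
R3 ← R3 − (2/5)·R2: [0, 0, 0, -2/5]
R4 ← R4 − (7/5)·R2: [0, 0, 0, 3/5]
R5 ← R5 − (1/5)·R2: [0, 0, 0, -1/5]
R6 ← R6 + (8/5)·R2: [0, 0, 0, 3/5]
R4 ← R4 + (3/2)·R3: [0, 0, 0, 0]
R5 ← R5 − (1/2)·R3: [0, 0, 0, 0]
R6 ← R6 + (3/2)·R3: [0, 0, 0, 0]
Echelon form has 3 nonzero rows, so rank(A) = 3.

3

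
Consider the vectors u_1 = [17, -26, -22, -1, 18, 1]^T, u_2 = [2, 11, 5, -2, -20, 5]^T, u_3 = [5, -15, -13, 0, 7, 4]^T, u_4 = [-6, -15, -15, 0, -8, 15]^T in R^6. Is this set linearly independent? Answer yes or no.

yes

Form the matrix with these vectors as rows and row reduce.
R2 ← R2 − (2/17)·R1: [0, 239/17, 129/17, -32/17, -376/17, 83/17]
R3 ← R3 − (5/17)·R1: [0, -125/17, -111/17, 5/17, 29/17, 63/17]
R4 ← R4 + (6/17)·R1: [0, -411/17, -387/17, -6/17, -28/17, 261/17]
R3 ← R3 + (125/239)·R2: [0, 0, -612/239, -165/239, -2357/239, 1496/239]
R4 ← R4 + (411/239)·R2: [0, 0, -2322/239, -858/239, -9484/239, 5676/239]
R4 ← R4 − (129/34)·R3: [0, 0, 0, -33/34, -77/34, 0]
4 nonzero rows, so the 4 vectors span a space of dimension 4.
Since 4 = 4, the vectors are linearly independent.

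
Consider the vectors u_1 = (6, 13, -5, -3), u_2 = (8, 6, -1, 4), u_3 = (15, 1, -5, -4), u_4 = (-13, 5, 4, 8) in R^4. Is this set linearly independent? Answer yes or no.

Form the matrix with these vectors as rows and row reduce.
R2 ← R2 − (4/3)·R1: [0, -34/3, 17/3, 8]
R3 ← R3 − (5/2)·R1: [0, -63/2, 15/2, 7/2]
R4 ← R4 + (13/6)·R1: [0, 199/6, -41/6, 3/2]
R3 ← R3 − (189/68)·R2: [0, 0, -33/4, -637/34]
R4 ← R4 + (199/68)·R2: [0, 0, 39/4, 847/34]
R4 ← R4 + (13/11)·R3: [0, 0, 0, 518/187]
4 nonzero rows, so the 4 vectors span a space of dimension 4.
Since 4 = 4, the vectors are linearly independent.

yes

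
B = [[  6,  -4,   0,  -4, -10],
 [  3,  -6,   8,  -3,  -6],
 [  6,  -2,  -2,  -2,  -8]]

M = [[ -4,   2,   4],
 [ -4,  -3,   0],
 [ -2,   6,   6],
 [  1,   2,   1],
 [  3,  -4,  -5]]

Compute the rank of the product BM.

First compute BM:
[[-42,  56,  70],
 [-25,  90,  87],
 [-38,  34,  50]]
Now row reduce the product.
R2 ← R2 − (25/42)·R1: [0, 170/3, 136/3]
R3 ← R3 − (19/21)·R1: [0, -50/3, -40/3]
R3 ← R3 + (5/17)·R2: [0, 0, 0]
2 nonzero rows, so rank(BM) = 2.

2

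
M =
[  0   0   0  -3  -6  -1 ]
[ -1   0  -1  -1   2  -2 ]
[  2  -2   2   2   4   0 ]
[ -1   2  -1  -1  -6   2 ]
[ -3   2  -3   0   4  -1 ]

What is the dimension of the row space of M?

Row reduce to echelon form.
Swap R1 ↔ R2
R3 ← R3 + (2)·R1: [0, -2, 0, 0, 8, -4]
R4 ← R4 − R1: [0, 2, 0, 0, -8, 4]
R5 ← R5 − (3)·R1: [0, 2, 0, 3, -2, 5]
Swap R2 ↔ R3
R4 ← R4 + R2: [0, 0, 0, 0, 0, 0]
R5 ← R5 + R2: [0, 0, 0, 3, 6, 1]
R5 ← R5 + R3: [0, 0, 0, 0, 0, 0]
Echelon form has 3 nonzero rows, so rank(M) = 3.
The row space has dimension equal to the rank: 3.

3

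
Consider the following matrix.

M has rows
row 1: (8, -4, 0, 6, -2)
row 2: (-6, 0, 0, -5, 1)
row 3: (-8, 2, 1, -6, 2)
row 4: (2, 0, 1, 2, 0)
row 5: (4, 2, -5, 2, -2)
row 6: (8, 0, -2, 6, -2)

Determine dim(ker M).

Row reduce to echelon form.
R2 ← R2 + (3/4)·R1: [0, -3, 0, -1/2, -1/2]
R3 ← R3 + R1: [0, -2, 1, 0, 0]
R4 ← R4 − (1/4)·R1: [0, 1, 1, 1/2, 1/2]
R5 ← R5 − (1/2)·R1: [0, 4, -5, -1, -1]
R6 ← R6 − R1: [0, 4, -2, 0, 0]
R3 ← R3 − (2/3)·R2: [0, 0, 1, 1/3, 1/3]
R4 ← R4 + (1/3)·R2: [0, 0, 1, 1/3, 1/3]
R5 ← R5 + (4/3)·R2: [0, 0, -5, -5/3, -5/3]
R6 ← R6 + (4/3)·R2: [0, 0, -2, -2/3, -2/3]
R4 ← R4 − R3: [0, 0, 0, 0, 0]
R5 ← R5 + (5)·R3: [0, 0, 0, 0, 0]
R6 ← R6 + (2)·R3: [0, 0, 0, 0, 0]
3 nonzero rows, so rank(M) = 3.
M has 5 columns; by rank–nullity, nullity = 5 − 3 = 2.

2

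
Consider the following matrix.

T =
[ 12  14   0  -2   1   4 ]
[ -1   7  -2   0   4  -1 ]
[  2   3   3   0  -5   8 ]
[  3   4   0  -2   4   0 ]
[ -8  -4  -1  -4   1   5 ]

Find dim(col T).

5

Row reduce to echelon form.
R2 ← R2 + (1/12)·R1: [0, 49/6, -2, -1/6, 49/12, -2/3]
R3 ← R3 − (1/6)·R1: [0, 2/3, 3, 1/3, -31/6, 22/3]
R4 ← R4 − (1/4)·R1: [0, 1/2, 0, -3/2, 15/4, -1]
R5 ← R5 + (2/3)·R1: [0, 16/3, -1, -16/3, 5/3, 23/3]
R3 ← R3 − (4/49)·R2: [0, 0, 155/49, 17/49, -11/2, 362/49]
R4 ← R4 − (3/49)·R2: [0, 0, 6/49, -73/49, 7/2, -47/49]
R5 ← R5 − (32/49)·R2: [0, 0, 15/49, -256/49, -1, 397/49]
R4 ← R4 − (6/155)·R3: [0, 0, 0, -233/155, 1151/310, -193/155]
R5 ← R5 − (3/31)·R3: [0, 0, 0, -163/31, -29/62, 229/31]
R5 ← R5 − (815/233)·R4: [0, 0, 0, 0, -3135/233, 2736/233]
Echelon form has 5 nonzero rows, so rank(T) = 5.
The column space has dimension equal to the rank: 5.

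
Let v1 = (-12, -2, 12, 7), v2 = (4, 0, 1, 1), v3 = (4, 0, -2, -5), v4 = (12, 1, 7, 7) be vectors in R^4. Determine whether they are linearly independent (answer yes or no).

yes

Form the matrix with these vectors as rows and row reduce.
R2 ← R2 + (1/3)·R1: [0, -2/3, 5, 10/3]
R3 ← R3 + (1/3)·R1: [0, -2/3, 2, -8/3]
R4 ← R4 + R1: [0, -1, 19, 14]
R3 ← R3 − R2: [0, 0, -3, -6]
R4 ← R4 − (3/2)·R2: [0, 0, 23/2, 9]
R4 ← R4 + (23/6)·R3: [0, 0, 0, -14]
4 nonzero rows, so the 4 vectors span a space of dimension 4.
Since 4 = 4, the vectors are linearly independent.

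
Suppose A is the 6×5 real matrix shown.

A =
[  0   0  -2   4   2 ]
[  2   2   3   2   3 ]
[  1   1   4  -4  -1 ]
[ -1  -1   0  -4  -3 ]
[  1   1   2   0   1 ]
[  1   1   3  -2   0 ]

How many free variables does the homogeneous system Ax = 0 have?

Row reduce to echelon form.
Swap R1 ↔ R2
R3 ← R3 − (1/2)·R1: [0, 0, 5/2, -5, -5/2]
R4 ← R4 + (1/2)·R1: [0, 0, 3/2, -3, -3/2]
R5 ← R5 − (1/2)·R1: [0, 0, 1/2, -1, -1/2]
R6 ← R6 − (1/2)·R1: [0, 0, 3/2, -3, -3/2]
R3 ← R3 + (5/4)·R2: [0, 0, 0, 0, 0]
R4 ← R4 + (3/4)·R2: [0, 0, 0, 0, 0]
R5 ← R5 + (1/4)·R2: [0, 0, 0, 0, 0]
R6 ← R6 + (3/4)·R2: [0, 0, 0, 0, 0]
2 nonzero rows, so rank(A) = 2.
A has 5 columns; by rank–nullity, nullity = 5 − 2 = 3.

3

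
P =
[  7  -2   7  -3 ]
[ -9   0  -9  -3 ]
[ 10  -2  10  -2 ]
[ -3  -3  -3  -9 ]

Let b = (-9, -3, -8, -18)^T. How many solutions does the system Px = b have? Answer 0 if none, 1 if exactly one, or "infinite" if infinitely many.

infinite

Row reduce the augmented matrix [P | b].
R2 ← R2 + (9/7)·R1: [0, -18/7, 0, -48/7, -102/7]
R3 ← R3 − (10/7)·R1: [0, 6/7, 0, 16/7, 34/7]
R4 ← R4 + (3/7)·R1: [0, -27/7, 0, -72/7, -153/7]
R3 ← R3 + (1/3)·R2: [0, 0, 0, 0, 0]
R4 ← R4 − (3/2)·R2: [0, 0, 0, 0, 0]
The echelon form has 2 nonzero rows, and every pivot lies in the first 4 columns, so rank(P) = rank([P|b]) = 2.
The system is consistent.
rank = 2 < 4 unknowns, so there are infinitely many solutions.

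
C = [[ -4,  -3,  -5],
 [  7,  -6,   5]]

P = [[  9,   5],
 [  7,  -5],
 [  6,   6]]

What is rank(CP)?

2

First compute CP:
[[-87, -35],
 [ 51,  95]]
Now row reduce the product.
R2 ← R2 + (17/29)·R1: [0, 2160/29]
2 nonzero rows, so rank(CP) = 2.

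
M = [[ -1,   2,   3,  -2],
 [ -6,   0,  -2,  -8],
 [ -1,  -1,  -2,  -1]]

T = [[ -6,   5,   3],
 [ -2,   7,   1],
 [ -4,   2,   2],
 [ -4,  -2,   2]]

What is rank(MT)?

First compute MT:
[[ -2,  19,   1],
 [ 76, -18, -38],
 [ 20, -14, -10]]
Now row reduce the product.
R2 ← R2 + (38)·R1: [0, 704, 0]
R3 ← R3 + (10)·R1: [0, 176, 0]
R3 ← R3 − (1/4)·R2: [0, 0, 0]
2 nonzero rows, so rank(MT) = 2.

2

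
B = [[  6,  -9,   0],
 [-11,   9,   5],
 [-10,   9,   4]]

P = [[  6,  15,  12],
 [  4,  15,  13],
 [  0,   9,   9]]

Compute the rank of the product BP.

First compute BP:
[[  0, -45, -45],
 [-30,  15,  30],
 [-24,  21,  33]]
Now row reduce the product.
Swap R1 ↔ R2
R3 ← R3 − (4/5)·R1: [0, 9, 9]
R3 ← R3 + (1/5)·R2: [0, 0, 0]
2 nonzero rows, so rank(BP) = 2.

2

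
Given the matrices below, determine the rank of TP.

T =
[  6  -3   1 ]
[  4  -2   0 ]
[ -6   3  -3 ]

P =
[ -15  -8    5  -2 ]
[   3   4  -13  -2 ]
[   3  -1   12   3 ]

First compute TP:
[[-96, -61,  81,  -3],
 [-66, -40,  46,  -4],
 [ 90,  63, -105,  -3]]
Now row reduce the product.
R2 ← R2 − (11/16)·R1: [0, 31/16, -155/16, -31/16]
R3 ← R3 + (15/16)·R1: [0, 93/16, -465/16, -93/16]
R3 ← R3 − (3)·R2: [0, 0, 0, 0]
2 nonzero rows, so rank(TP) = 2.

2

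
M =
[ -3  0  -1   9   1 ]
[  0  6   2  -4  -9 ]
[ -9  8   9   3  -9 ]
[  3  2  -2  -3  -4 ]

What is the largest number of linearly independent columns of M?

Row reduce to echelon form.
R3 ← R3 − (3)·R1: [0, 8, 12, -24, -12]
R4 ← R4 + R1: [0, 2, -3, 6, -3]
R3 ← R3 − (4/3)·R2: [0, 0, 28/3, -56/3, 0]
R4 ← R4 − (1/3)·R2: [0, 0, -11/3, 22/3, 0]
R4 ← R4 + (11/28)·R3: [0, 0, 0, 0, 0]
Echelon form has 3 nonzero rows, so rank(M) = 3.
The rank gives the maximum number of linearly independent columns: 3.

3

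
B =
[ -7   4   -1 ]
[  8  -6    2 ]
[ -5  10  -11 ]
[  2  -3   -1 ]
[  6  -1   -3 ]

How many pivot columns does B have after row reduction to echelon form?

3

Row reduce to echelon form.
R2 ← R2 + (8/7)·R1: [0, -10/7, 6/7]
R3 ← R3 − (5/7)·R1: [0, 50/7, -72/7]
R4 ← R4 + (2/7)·R1: [0, -13/7, -9/7]
R5 ← R5 + (6/7)·R1: [0, 17/7, -27/7]
R3 ← R3 + (5)·R2: [0, 0, -6]
R4 ← R4 − (13/10)·R2: [0, 0, -12/5]
R5 ← R5 + (17/10)·R2: [0, 0, -12/5]
R4 ← R4 − (2/5)·R3: [0, 0, 0]
R5 ← R5 − (2/5)·R3: [0, 0, 0]
Echelon form has 3 nonzero rows, so rank(B) = 3.
Each nonzero row contributes one pivot column: 3 pivot columns.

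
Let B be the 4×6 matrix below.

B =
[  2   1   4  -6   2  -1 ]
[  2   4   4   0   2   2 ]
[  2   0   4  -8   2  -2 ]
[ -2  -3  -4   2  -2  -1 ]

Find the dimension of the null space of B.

4

Row reduce to echelon form.
R2 ← R2 − R1: [0, 3, 0, 6, 0, 3]
R3 ← R3 − R1: [0, -1, 0, -2, 0, -1]
R4 ← R4 + R1: [0, -2, 0, -4, 0, -2]
R3 ← R3 + (1/3)·R2: [0, 0, 0, 0, 0, 0]
R4 ← R4 + (2/3)·R2: [0, 0, 0, 0, 0, 0]
2 nonzero rows, so rank(B) = 2.
B has 6 columns; by rank–nullity, nullity = 6 − 2 = 4.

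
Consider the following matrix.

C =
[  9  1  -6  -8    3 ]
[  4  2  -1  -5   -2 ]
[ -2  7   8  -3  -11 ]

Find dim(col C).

3

Row reduce to echelon form.
R2 ← R2 − (4/9)·R1: [0, 14/9, 5/3, -13/9, -10/3]
R3 ← R3 + (2/9)·R1: [0, 65/9, 20/3, -43/9, -31/3]
R3 ← R3 − (65/14)·R2: [0, 0, -15/14, 27/14, 36/7]
Echelon form has 3 nonzero rows, so rank(C) = 3.
The column space has dimension equal to the rank: 3.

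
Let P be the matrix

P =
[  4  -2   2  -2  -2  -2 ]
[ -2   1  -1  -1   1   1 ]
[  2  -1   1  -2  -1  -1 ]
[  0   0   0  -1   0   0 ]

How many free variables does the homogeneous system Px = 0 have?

Row reduce to echelon form.
R2 ← R2 + (1/2)·R1: [0, 0, 0, -2, 0, 0]
R3 ← R3 − (1/2)·R1: [0, 0, 0, -1, 0, 0]
R3 ← R3 − (1/2)·R2: [0, 0, 0, 0, 0, 0]
R4 ← R4 − (1/2)·R2: [0, 0, 0, 0, 0, 0]
2 nonzero rows, so rank(P) = 2.
P has 6 columns; by rank–nullity, nullity = 6 − 2 = 4.

4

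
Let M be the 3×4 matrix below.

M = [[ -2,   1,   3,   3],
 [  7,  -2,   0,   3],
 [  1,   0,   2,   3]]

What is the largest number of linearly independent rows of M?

2

Row reduce to echelon form.
R2 ← R2 + (7/2)·R1: [0, 3/2, 21/2, 27/2]
R3 ← R3 + (1/2)·R1: [0, 1/2, 7/2, 9/2]
R3 ← R3 − (1/3)·R2: [0, 0, 0, 0]
Echelon form has 2 nonzero rows, so rank(M) = 2.
The rank gives the maximum number of linearly independent rows: 2.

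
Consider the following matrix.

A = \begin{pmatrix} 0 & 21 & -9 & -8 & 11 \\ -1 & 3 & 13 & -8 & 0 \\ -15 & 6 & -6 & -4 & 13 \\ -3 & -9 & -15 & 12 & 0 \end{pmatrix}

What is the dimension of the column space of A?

Row reduce to echelon form.
Swap R1 ↔ R2
R3 ← R3 − (15)·R1: [0, -39, -201, 116, 13]
R4 ← R4 − (3)·R1: [0, -18, -54, 36, 0]
R3 ← R3 + (13/7)·R2: [0, 0, -1524/7, 708/7, 234/7]
R4 ← R4 + (6/7)·R2: [0, 0, -432/7, 204/7, 66/7]
R4 ← R4 − (36/127)·R3: [0, 0, 0, 60/127, -6/127]
Echelon form has 4 nonzero rows, so rank(A) = 4.
The column space has dimension equal to the rank: 4.

4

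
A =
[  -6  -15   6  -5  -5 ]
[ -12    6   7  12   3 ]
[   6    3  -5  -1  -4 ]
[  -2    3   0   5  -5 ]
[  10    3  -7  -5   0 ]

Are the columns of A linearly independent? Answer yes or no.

no

Row reduce A to echelon form.
R2 ← R2 − (2)·R1: [0, 36, -5, 22, 13]
R3 ← R3 + R1: [0, -12, 1, -6, -9]
R4 ← R4 − (1/3)·R1: [0, 8, -2, 20/3, -10/3]
R5 ← R5 + (5/3)·R1: [0, -22, 3, -40/3, -25/3]
R3 ← R3 + (1/3)·R2: [0, 0, -2/3, 4/3, -14/3]
R4 ← R4 − (2/9)·R2: [0, 0, -8/9, 16/9, -56/9]
R5 ← R5 + (11/18)·R2: [0, 0, -1/18, 1/9, -7/18]
R4 ← R4 − (4/3)·R3: [0, 0, 0, 0, 0]
R5 ← R5 − (1/12)·R3: [0, 0, 0, 0, 0]
3 pivots among 5 columns.
Only 3 < 5 pivot columns, so the columns are linearly dependent.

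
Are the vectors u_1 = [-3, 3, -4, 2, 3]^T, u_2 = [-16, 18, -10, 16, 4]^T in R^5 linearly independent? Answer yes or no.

yes

Form the matrix with these vectors as rows and row reduce.
R2 ← R2 − (16/3)·R1: [0, 2, 34/3, 16/3, -12]
2 nonzero rows, so the 2 vectors span a space of dimension 2.
Since 2 = 2, the vectors are linearly independent.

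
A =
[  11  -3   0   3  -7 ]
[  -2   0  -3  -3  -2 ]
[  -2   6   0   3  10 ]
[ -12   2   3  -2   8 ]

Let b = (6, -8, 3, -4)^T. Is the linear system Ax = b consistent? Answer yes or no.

no

Row reduce the augmented matrix [A | b].
R2 ← R2 + (2/11)·R1: [0, -6/11, -3, -27/11, -36/11, -76/11]
R3 ← R3 + (2/11)·R1: [0, 60/11, 0, 39/11, 96/11, 45/11]
R4 ← R4 + (12/11)·R1: [0, -14/11, 3, 14/11, 4/11, 28/11]
R3 ← R3 + (10)·R2: [0, 0, -30, -21, -24, -65]
R4 ← R4 − (7/3)·R2: [0, 0, 10, 7, 8, 56/3]
R4 ← R4 + (1/3)·R3: [0, 0, 0, 0, 0, -3]
The echelon form has 4 nonzero rows; the last pivot sits in the augmented column, so rank(A) = 3 but rank([A|b]) = 4.
Since the ranks differ, the system is inconsistent.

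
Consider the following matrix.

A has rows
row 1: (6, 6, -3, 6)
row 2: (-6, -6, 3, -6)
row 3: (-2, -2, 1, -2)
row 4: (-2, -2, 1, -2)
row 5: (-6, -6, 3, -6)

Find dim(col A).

1

Row reduce to echelon form.
R2 ← R2 + R1: [0, 0, 0, 0]
R3 ← R3 + (1/3)·R1: [0, 0, 0, 0]
R4 ← R4 + (1/3)·R1: [0, 0, 0, 0]
R5 ← R5 + R1: [0, 0, 0, 0]
Echelon form has 1 nonzero row, so rank(A) = 1.
The column space has dimension equal to the rank: 1.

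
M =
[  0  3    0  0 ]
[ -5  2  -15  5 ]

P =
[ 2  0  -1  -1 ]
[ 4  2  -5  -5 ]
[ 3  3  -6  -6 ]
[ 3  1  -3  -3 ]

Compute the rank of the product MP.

2

First compute MP:
[[ 12,   6, -15, -15],
 [-32, -36,  70,  70]]
Now row reduce the product.
R2 ← R2 + (8/3)·R1: [0, -20, 30, 30]
2 nonzero rows, so rank(MP) = 2.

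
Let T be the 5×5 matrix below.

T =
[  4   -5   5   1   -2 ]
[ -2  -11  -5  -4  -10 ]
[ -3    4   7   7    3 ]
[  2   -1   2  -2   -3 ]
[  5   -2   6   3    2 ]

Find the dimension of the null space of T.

Row reduce to echelon form.
R2 ← R2 + (1/2)·R1: [0, -27/2, -5/2, -7/2, -11]
R3 ← R3 + (3/4)·R1: [0, 1/4, 43/4, 31/4, 3/2]
R4 ← R4 − (1/2)·R1: [0, 3/2, -1/2, -5/2, -2]
R5 ← R5 − (5/4)·R1: [0, 17/4, -1/4, 7/4, 9/2]
R3 ← R3 + (1/54)·R2: [0, 0, 289/27, 415/54, 35/27]
R4 ← R4 + (1/9)·R2: [0, 0, -7/9, -26/9, -29/9]
R5 ← R5 + (17/54)·R2: [0, 0, -28/27, 35/54, 28/27]
R4 ← R4 + (21/289)·R3: [0, 0, 0, -1347/578, -904/289]
R5 ← R5 + (28/289)·R3: [0, 0, 0, 805/578, 336/289]
R5 ← R5 + (805/1347)·R4: [0, 0, 0, 0, -952/1347]
5 nonzero rows, so rank(T) = 5.
T has 5 columns; by rank–nullity, nullity = 5 − 5 = 0.

0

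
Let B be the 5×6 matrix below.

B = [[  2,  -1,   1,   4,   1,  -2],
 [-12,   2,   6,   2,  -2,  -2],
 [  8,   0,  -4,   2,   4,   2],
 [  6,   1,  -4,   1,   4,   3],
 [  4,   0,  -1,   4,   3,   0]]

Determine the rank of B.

3

Row reduce to echelon form.
R2 ← R2 + (6)·R1: [0, -4, 12, 26, 4, -14]
R3 ← R3 − (4)·R1: [0, 4, -8, -14, 0, 10]
R4 ← R4 − (3)·R1: [0, 4, -7, -11, 1, 9]
R5 ← R5 − (2)·R1: [0, 2, -3, -4, 1, 4]
R3 ← R3 + R2: [0, 0, 4, 12, 4, -4]
R4 ← R4 + R2: [0, 0, 5, 15, 5, -5]
R5 ← R5 + (1/2)·R2: [0, 0, 3, 9, 3, -3]
R4 ← R4 − (5/4)·R3: [0, 0, 0, 0, 0, 0]
R5 ← R5 − (3/4)·R3: [0, 0, 0, 0, 0, 0]
Echelon form has 3 nonzero rows, so rank(B) = 3.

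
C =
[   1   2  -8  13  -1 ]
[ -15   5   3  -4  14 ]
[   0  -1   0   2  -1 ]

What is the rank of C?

3

Row reduce to echelon form.
R2 ← R2 + (15)·R1: [0, 35, -117, 191, -1]
R3 ← R3 + (1/35)·R2: [0, 0, -117/35, 261/35, -36/35]
Echelon form has 3 nonzero rows, so rank(C) = 3.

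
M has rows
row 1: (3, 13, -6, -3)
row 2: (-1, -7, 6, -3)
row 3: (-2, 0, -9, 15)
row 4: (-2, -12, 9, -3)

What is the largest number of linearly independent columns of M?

Row reduce to echelon form.
R2 ← R2 + (1/3)·R1: [0, -8/3, 4, -4]
R3 ← R3 + (2/3)·R1: [0, 26/3, -13, 13]
R4 ← R4 + (2/3)·R1: [0, -10/3, 5, -5]
R3 ← R3 + (13/4)·R2: [0, 0, 0, 0]
R4 ← R4 − (5/4)·R2: [0, 0, 0, 0]
Echelon form has 2 nonzero rows, so rank(M) = 2.
The rank gives the maximum number of linearly independent columns: 2.

2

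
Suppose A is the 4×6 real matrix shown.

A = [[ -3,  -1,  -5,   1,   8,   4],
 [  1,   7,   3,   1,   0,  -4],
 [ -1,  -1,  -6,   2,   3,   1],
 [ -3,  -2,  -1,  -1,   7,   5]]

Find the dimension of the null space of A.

3

Row reduce to echelon form.
R2 ← R2 + (1/3)·R1: [0, 20/3, 4/3, 4/3, 8/3, -8/3]
R3 ← R3 − (1/3)·R1: [0, -2/3, -13/3, 5/3, 1/3, -1/3]
R4 ← R4 − R1: [0, -1, 4, -2, -1, 1]
R3 ← R3 + (1/10)·R2: [0, 0, -21/5, 9/5, 3/5, -3/5]
R4 ← R4 + (3/20)·R2: [0, 0, 21/5, -9/5, -3/5, 3/5]
R4 ← R4 + R3: [0, 0, 0, 0, 0, 0]
3 nonzero rows, so rank(A) = 3.
A has 6 columns; by rank–nullity, nullity = 6 − 3 = 3.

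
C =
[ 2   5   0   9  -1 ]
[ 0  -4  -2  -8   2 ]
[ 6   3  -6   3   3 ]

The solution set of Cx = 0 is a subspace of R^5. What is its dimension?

3

Row reduce to echelon form.
R3 ← R3 − (3)·R1: [0, -12, -6, -24, 6]
R3 ← R3 − (3)·R2: [0, 0, 0, 0, 0]
2 nonzero rows, so rank(C) = 2.
C has 5 columns; by rank–nullity, nullity = 5 − 2 = 3.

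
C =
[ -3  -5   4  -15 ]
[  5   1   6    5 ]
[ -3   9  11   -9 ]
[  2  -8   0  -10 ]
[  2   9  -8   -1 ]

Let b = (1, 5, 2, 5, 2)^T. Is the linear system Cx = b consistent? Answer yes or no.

no

Row reduce the augmented matrix [C | b].
R2 ← R2 + (5/3)·R1: [0, -22/3, 38/3, -20, 20/3]
R3 ← R3 − R1: [0, 14, 7, 6, 1]
R4 ← R4 + (2/3)·R1: [0, -34/3, 8/3, -20, 17/3]
R5 ← R5 + (2/3)·R1: [0, 17/3, -16/3, -11, 8/3]
R3 ← R3 + (21/11)·R2: [0, 0, 343/11, -354/11, 151/11]
R4 ← R4 − (17/11)·R2: [0, 0, -186/11, 120/11, -51/11]
R5 ← R5 + (17/22)·R2: [0, 0, 49/11, -291/11, 86/11]
R4 ← R4 + (186/343)·R3: [0, 0, 0, -2244/343, 963/343]
R5 ← R5 − (1/7)·R3: [0, 0, 0, -153/7, 41/7]
R5 ← R5 − (147/44)·R4: [0, 0, 0, 0, -155/44]
The echelon form has 5 nonzero rows; the last pivot sits in the augmented column, so rank(C) = 4 but rank([C|b]) = 5.
Since the ranks differ, the system is inconsistent.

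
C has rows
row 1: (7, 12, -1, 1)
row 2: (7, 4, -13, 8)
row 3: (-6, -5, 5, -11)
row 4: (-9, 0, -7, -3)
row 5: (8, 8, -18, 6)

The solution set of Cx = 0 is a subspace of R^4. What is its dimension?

Row reduce to echelon form.
R2 ← R2 − R1: [0, -8, -12, 7]
R3 ← R3 + (6/7)·R1: [0, 37/7, 29/7, -71/7]
R4 ← R4 + (9/7)·R1: [0, 108/7, -58/7, -12/7]
R5 ← R5 − (8/7)·R1: [0, -40/7, -118/7, 34/7]
R3 ← R3 + (37/56)·R2: [0, 0, -53/14, -309/56]
R4 ← R4 + (27/14)·R2: [0, 0, -220/7, 165/14]
R5 ← R5 − (5/7)·R2: [0, 0, -58/7, -1/7]
R4 ← R4 − (440/53)·R3: [0, 0, 0, 6105/106]
R5 ← R5 − (116/53)·R3: [0, 0, 0, 1265/106]
R5 ← R5 − (23/111)·R4: [0, 0, 0, 0]
4 nonzero rows, so rank(C) = 4.
C has 4 columns; by rank–nullity, nullity = 4 − 4 = 0.

0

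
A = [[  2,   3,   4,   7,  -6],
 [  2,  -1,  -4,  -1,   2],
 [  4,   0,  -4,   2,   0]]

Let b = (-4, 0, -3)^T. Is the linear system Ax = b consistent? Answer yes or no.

Row reduce the augmented matrix [A | b].
R2 ← R2 − R1: [0, -4, -8, -8, 8, 4]
R3 ← R3 − (2)·R1: [0, -6, -12, -12, 12, 5]
R3 ← R3 − (3/2)·R2: [0, 0, 0, 0, 0, -1]
The echelon form has 3 nonzero rows; the last pivot sits in the augmented column, so rank(A) = 2 but rank([A|b]) = 3.
Since the ranks differ, the system is inconsistent.

no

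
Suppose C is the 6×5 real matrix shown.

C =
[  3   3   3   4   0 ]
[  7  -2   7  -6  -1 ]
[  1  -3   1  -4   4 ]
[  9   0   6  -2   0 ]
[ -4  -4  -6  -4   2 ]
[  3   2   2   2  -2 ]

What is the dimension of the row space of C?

4

Row reduce to echelon form.
R2 ← R2 − (7/3)·R1: [0, -9, 0, -46/3, -1]
R3 ← R3 − (1/3)·R1: [0, -4, 0, -16/3, 4]
R4 ← R4 − (3)·R1: [0, -9, -3, -14, 0]
R5 ← R5 + (4/3)·R1: [0, 0, -2, 4/3, 2]
R6 ← R6 − R1: [0, -1, -1, -2, -2]
R3 ← R3 − (4/9)·R2: [0, 0, 0, 40/27, 40/9]
R4 ← R4 − R2: [0, 0, -3, 4/3, 1]
R6 ← R6 − (1/9)·R2: [0, 0, -1, -8/27, -17/9]
Swap R3 ↔ R4
R5 ← R5 − (2/3)·R3: [0, 0, 0, 4/9, 4/3]
R6 ← R6 − (1/3)·R3: [0, 0, 0, -20/27, -20/9]
R5 ← R5 − (3/10)·R4: [0, 0, 0, 0, 0]
R6 ← R6 + (1/2)·R4: [0, 0, 0, 0, 0]
Echelon form has 4 nonzero rows, so rank(C) = 4.
The row space has dimension equal to the rank: 4.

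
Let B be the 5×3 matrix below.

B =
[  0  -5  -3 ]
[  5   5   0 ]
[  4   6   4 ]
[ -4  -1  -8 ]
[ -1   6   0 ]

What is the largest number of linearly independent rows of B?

3

Row reduce to echelon form.
Swap R1 ↔ R2
R3 ← R3 − (4/5)·R1: [0, 2, 4]
R4 ← R4 + (4/5)·R1: [0, 3, -8]
R5 ← R5 + (1/5)·R1: [0, 7, 0]
R3 ← R3 + (2/5)·R2: [0, 0, 14/5]
R4 ← R4 + (3/5)·R2: [0, 0, -49/5]
R5 ← R5 + (7/5)·R2: [0, 0, -21/5]
R4 ← R4 + (7/2)·R3: [0, 0, 0]
R5 ← R5 + (3/2)·R3: [0, 0, 0]
Echelon form has 3 nonzero rows, so rank(B) = 3.
The rank gives the maximum number of linearly independent rows: 3.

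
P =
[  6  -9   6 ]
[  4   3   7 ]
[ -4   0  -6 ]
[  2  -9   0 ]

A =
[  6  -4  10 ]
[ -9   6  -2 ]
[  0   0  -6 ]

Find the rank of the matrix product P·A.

2

First compute PA:
[[117, -78,  42],
 [ -3,   2,  -8],
 [-24,  16,  -4],
 [ 93, -62,  38]]
Now row reduce the product.
R2 ← R2 + (1/39)·R1: [0, 0, -90/13]
R3 ← R3 + (8/39)·R1: [0, 0, 60/13]
R4 ← R4 − (31/39)·R1: [0, 0, 60/13]
R3 ← R3 + (2/3)·R2: [0, 0, 0]
R4 ← R4 + (2/3)·R2: [0, 0, 0]
2 nonzero rows, so rank(PA) = 2.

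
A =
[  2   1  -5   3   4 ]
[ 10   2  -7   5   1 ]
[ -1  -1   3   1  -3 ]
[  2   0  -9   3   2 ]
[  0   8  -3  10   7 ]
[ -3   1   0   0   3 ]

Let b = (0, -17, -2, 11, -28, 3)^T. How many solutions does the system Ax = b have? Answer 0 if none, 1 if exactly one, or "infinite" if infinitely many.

Row reduce the augmented matrix [A | b].
R2 ← R2 − (5)·R1: [0, -3, 18, -10, -19, -17]
R3 ← R3 + (1/2)·R1: [0, -1/2, 1/2, 5/2, -1, -2]
R4 ← R4 − R1: [0, -1, -4, 0, -2, 11]
R6 ← R6 + (3/2)·R1: [0, 5/2, -15/2, 9/2, 9, 3]
R3 ← R3 − (1/6)·R2: [0, 0, -5/2, 25/6, 13/6, 5/6]
R4 ← R4 − (1/3)·R2: [0, 0, -10, 10/3, 13/3, 50/3]
R5 ← R5 + (8/3)·R2: [0, 0, 45, -50/3, -131/3, -220/3]
R6 ← R6 + (5/6)·R2: [0, 0, 15/2, -23/6, -41/6, -67/6]
R4 ← R4 − (4)·R3: [0, 0, 0, -40/3, -13/3, 40/3]
R5 ← R5 + (18)·R3: [0, 0, 0, 175/3, -14/3, -175/3]
R6 ← R6 + (3)·R3: [0, 0, 0, 26/3, -1/3, -26/3]
R5 ← R5 + (35/8)·R4: [0, 0, 0, 0, -189/8, 0]
R6 ← R6 + (13/20)·R4: [0, 0, 0, 0, -63/20, 0]
R6 ← R6 − (2/15)·R5: [0, 0, 0, 0, 0, 0]
The echelon form has 5 nonzero rows, and every pivot lies in the first 5 columns, so rank(A) = rank([A|b]) = 5.
The system is consistent.
rank = 5 = number of unknowns, so the solution is unique.

1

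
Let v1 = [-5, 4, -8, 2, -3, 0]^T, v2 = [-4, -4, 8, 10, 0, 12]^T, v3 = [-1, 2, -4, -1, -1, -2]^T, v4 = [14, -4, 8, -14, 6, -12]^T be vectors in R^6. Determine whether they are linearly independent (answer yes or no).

no

Form the matrix with these vectors as rows and row reduce.
R2 ← R2 − (4/5)·R1: [0, -36/5, 72/5, 42/5, 12/5, 12]
R3 ← R3 − (1/5)·R1: [0, 6/5, -12/5, -7/5, -2/5, -2]
R4 ← R4 + (14/5)·R1: [0, 36/5, -72/5, -42/5, -12/5, -12]
R3 ← R3 + (1/6)·R2: [0, 0, 0, 0, 0, 0]
R4 ← R4 + R2: [0, 0, 0, 0, 0, 0]
2 nonzero rows, so the 4 vectors span a space of dimension 2.
Since 2 < 4, the vectors are linearly dependent.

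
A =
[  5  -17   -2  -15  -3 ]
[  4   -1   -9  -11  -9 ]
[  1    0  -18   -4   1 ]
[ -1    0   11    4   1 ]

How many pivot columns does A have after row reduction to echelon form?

4

Row reduce to echelon form.
R2 ← R2 − (4/5)·R1: [0, 63/5, -37/5, 1, -33/5]
R3 ← R3 − (1/5)·R1: [0, 17/5, -88/5, -1, 8/5]
R4 ← R4 + (1/5)·R1: [0, -17/5, 53/5, 1, 2/5]
R3 ← R3 − (17/63)·R2: [0, 0, -983/63, -80/63, 71/21]
R4 ← R4 + (17/63)·R2: [0, 0, 542/63, 80/63, -29/21]
R4 ← R4 + (542/983)·R3: [0, 0, 0, 560/983, 475/983]
Echelon form has 4 nonzero rows, so rank(A) = 4.
Each nonzero row contributes one pivot column: 4 pivot columns.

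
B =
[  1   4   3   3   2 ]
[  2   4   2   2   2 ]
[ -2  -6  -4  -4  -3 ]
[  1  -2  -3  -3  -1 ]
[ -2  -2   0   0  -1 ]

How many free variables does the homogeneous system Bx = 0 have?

3

Row reduce to echelon form.
R2 ← R2 − (2)·R1: [0, -4, -4, -4, -2]
R3 ← R3 + (2)·R1: [0, 2, 2, 2, 1]
R4 ← R4 − R1: [0, -6, -6, -6, -3]
R5 ← R5 + (2)·R1: [0, 6, 6, 6, 3]
R3 ← R3 + (1/2)·R2: [0, 0, 0, 0, 0]
R4 ← R4 − (3/2)·R2: [0, 0, 0, 0, 0]
R5 ← R5 + (3/2)·R2: [0, 0, 0, 0, 0]
2 nonzero rows, so rank(B) = 2.
B has 5 columns; by rank–nullity, nullity = 5 − 2 = 3.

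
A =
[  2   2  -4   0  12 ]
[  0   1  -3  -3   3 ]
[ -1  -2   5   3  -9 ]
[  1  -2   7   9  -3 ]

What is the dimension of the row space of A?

Row reduce to echelon form.
R3 ← R3 + (1/2)·R1: [0, -1, 3, 3, -3]
R4 ← R4 − (1/2)·R1: [0, -3, 9, 9, -9]
R3 ← R3 + R2: [0, 0, 0, 0, 0]
R4 ← R4 + (3)·R2: [0, 0, 0, 0, 0]
Echelon form has 2 nonzero rows, so rank(A) = 2.
The row space has dimension equal to the rank: 2.

2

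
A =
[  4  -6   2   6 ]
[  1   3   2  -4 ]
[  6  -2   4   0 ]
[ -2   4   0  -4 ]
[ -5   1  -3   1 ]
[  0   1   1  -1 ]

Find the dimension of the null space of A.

Row reduce to echelon form.
R2 ← R2 − (1/4)·R1: [0, 9/2, 3/2, -11/2]
R3 ← R3 − (3/2)·R1: [0, 7, 1, -9]
R4 ← R4 + (1/2)·R1: [0, 1, 1, -1]
R5 ← R5 + (5/4)·R1: [0, -13/2, -1/2, 17/2]
R3 ← R3 − (14/9)·R2: [0, 0, -4/3, -4/9]
R4 ← R4 − (2/9)·R2: [0, 0, 2/3, 2/9]
R5 ← R5 + (13/9)·R2: [0, 0, 5/3, 5/9]
R6 ← R6 − (2/9)·R2: [0, 0, 2/3, 2/9]
R4 ← R4 + (1/2)·R3: [0, 0, 0, 0]
R5 ← R5 + (5/4)·R3: [0, 0, 0, 0]
R6 ← R6 + (1/2)·R3: [0, 0, 0, 0]
3 nonzero rows, so rank(A) = 3.
A has 4 columns; by rank–nullity, nullity = 4 − 3 = 1.

1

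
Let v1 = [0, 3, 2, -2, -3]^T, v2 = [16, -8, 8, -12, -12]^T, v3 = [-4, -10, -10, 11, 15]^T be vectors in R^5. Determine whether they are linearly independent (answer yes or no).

Form the matrix with these vectors as rows and row reduce.
Swap R1 ↔ R2
R3 ← R3 + (1/4)·R1: [0, -12, -8, 8, 12]
R3 ← R3 + (4)·R2: [0, 0, 0, 0, 0]
2 nonzero rows, so the 3 vectors span a space of dimension 2.
Since 2 < 3, the vectors are linearly dependent.

no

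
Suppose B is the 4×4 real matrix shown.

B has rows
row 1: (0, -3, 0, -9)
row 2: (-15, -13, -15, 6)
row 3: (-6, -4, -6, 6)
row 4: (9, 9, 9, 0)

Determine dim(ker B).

2

Row reduce to echelon form.
Swap R1 ↔ R2
R3 ← R3 − (2/5)·R1: [0, 6/5, 0, 18/5]
R4 ← R4 + (3/5)·R1: [0, 6/5, 0, 18/5]
R3 ← R3 + (2/5)·R2: [0, 0, 0, 0]
R4 ← R4 + (2/5)·R2: [0, 0, 0, 0]
2 nonzero rows, so rank(B) = 2.
B has 4 columns; by rank–nullity, nullity = 4 − 2 = 2.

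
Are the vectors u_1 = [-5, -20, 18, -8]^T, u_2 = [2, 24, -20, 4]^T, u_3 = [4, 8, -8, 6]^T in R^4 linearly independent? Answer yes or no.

no

Form the matrix with these vectors as rows and row reduce.
R2 ← R2 + (2/5)·R1: [0, 16, -64/5, 4/5]
R3 ← R3 + (4/5)·R1: [0, -8, 32/5, -2/5]
R3 ← R3 + (1/2)·R2: [0, 0, 0, 0]
2 nonzero rows, so the 3 vectors span a space of dimension 2.
Since 2 < 3, the vectors are linearly dependent.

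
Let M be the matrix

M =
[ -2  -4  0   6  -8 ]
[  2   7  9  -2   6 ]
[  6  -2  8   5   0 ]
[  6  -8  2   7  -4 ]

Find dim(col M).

Row reduce to echelon form.
R2 ← R2 + R1: [0, 3, 9, 4, -2]
R3 ← R3 + (3)·R1: [0, -14, 8, 23, -24]
R4 ← R4 + (3)·R1: [0, -20, 2, 25, -28]
R3 ← R3 + (14/3)·R2: [0, 0, 50, 125/3, -100/3]
R4 ← R4 + (20/3)·R2: [0, 0, 62, 155/3, -124/3]
R4 ← R4 − (31/25)·R3: [0, 0, 0, 0, 0]
Echelon form has 3 nonzero rows, so rank(M) = 3.
The column space has dimension equal to the rank: 3.

3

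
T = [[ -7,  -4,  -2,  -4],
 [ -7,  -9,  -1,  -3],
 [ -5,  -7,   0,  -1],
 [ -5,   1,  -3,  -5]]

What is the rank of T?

Row reduce to echelon form.
R2 ← R2 − R1: [0, -5, 1, 1]
R3 ← R3 − (5/7)·R1: [0, -29/7, 10/7, 13/7]
R4 ← R4 − (5/7)·R1: [0, 27/7, -11/7, -15/7]
R3 ← R3 − (29/35)·R2: [0, 0, 3/5, 36/35]
R4 ← R4 + (27/35)·R2: [0, 0, -4/5, -48/35]
R4 ← R4 + (4/3)·R3: [0, 0, 0, 0]
Echelon form has 3 nonzero rows, so rank(T) = 3.

3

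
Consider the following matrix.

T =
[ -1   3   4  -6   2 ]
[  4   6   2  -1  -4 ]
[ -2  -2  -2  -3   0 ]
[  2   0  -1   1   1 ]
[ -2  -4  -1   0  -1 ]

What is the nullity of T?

0

Row reduce to echelon form.
R2 ← R2 + (4)·R1: [0, 18, 18, -25, 4]
R3 ← R3 − (2)·R1: [0, -8, -10, 9, -4]
R4 ← R4 + (2)·R1: [0, 6, 7, -11, 5]
R5 ← R5 − (2)·R1: [0, -10, -9, 12, -5]
R3 ← R3 + (4/9)·R2: [0, 0, -2, -19/9, -20/9]
R4 ← R4 − (1/3)·R2: [0, 0, 1, -8/3, 11/3]
R5 ← R5 + (5/9)·R2: [0, 0, 1, -17/9, -25/9]
R4 ← R4 + (1/2)·R3: [0, 0, 0, -67/18, 23/9]
R5 ← R5 + (1/2)·R3: [0, 0, 0, -53/18, -35/9]
R5 ← R5 − (53/67)·R4: [0, 0, 0, 0, -396/67]
5 nonzero rows, so rank(T) = 5.
T has 5 columns; by rank–nullity, nullity = 5 − 5 = 0.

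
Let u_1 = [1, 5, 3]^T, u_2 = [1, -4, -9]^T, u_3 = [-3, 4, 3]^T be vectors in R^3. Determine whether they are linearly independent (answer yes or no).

Form the matrix with these vectors as rows and row reduce.
R2 ← R2 − R1: [0, -9, -12]
R3 ← R3 + (3)·R1: [0, 19, 12]
R3 ← R3 + (19/9)·R2: [0, 0, -40/3]
3 nonzero rows, so the 3 vectors span a space of dimension 3.
Since 3 = 3, the vectors are linearly independent.

yes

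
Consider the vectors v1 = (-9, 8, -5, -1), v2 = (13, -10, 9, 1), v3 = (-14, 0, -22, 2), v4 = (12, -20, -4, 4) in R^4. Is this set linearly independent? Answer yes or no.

Form the matrix with these vectors as rows and row reduce.
R2 ← R2 + (13/9)·R1: [0, 14/9, 16/9, -4/9]
R3 ← R3 − (14/9)·R1: [0, -112/9, -128/9, 32/9]
R4 ← R4 + (4/3)·R1: [0, -28/3, -32/3, 8/3]
R3 ← R3 + (8)·R2: [0, 0, 0, 0]
R4 ← R4 + (6)·R2: [0, 0, 0, 0]
2 nonzero rows, so the 4 vectors span a space of dimension 2.
Since 2 < 4, the vectors are linearly dependent.

no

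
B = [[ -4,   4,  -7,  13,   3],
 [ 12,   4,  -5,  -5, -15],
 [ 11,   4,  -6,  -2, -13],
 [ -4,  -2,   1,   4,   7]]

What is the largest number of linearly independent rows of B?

Row reduce to echelon form.
R2 ← R2 + (3)·R1: [0, 16, -26, 34, -6]
R3 ← R3 + (11/4)·R1: [0, 15, -101/4, 135/4, -19/4]
R4 ← R4 − R1: [0, -6, 8, -9, 4]
R3 ← R3 − (15/16)·R2: [0, 0, -7/8, 15/8, 7/8]
R4 ← R4 + (3/8)·R2: [0, 0, -7/4, 15/4, 7/4]
R4 ← R4 − (2)·R3: [0, 0, 0, 0, 0]
Echelon form has 3 nonzero rows, so rank(B) = 3.
The rank gives the maximum number of linearly independent rows: 3.

3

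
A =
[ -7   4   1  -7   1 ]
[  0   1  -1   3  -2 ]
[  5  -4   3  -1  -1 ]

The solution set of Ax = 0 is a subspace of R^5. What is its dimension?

2

Row reduce to echelon form.
R3 ← R3 + (5/7)·R1: [0, -8/7, 26/7, -6, -2/7]
R3 ← R3 + (8/7)·R2: [0, 0, 18/7, -18/7, -18/7]
3 nonzero rows, so rank(A) = 3.
A has 5 columns; by rank–nullity, nullity = 5 − 3 = 2.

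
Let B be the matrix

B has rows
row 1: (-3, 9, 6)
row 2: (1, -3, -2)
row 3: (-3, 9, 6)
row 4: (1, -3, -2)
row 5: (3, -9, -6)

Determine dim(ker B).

Row reduce to echelon form.
R2 ← R2 + (1/3)·R1: [0, 0, 0]
R3 ← R3 − R1: [0, 0, 0]
R4 ← R4 + (1/3)·R1: [0, 0, 0]
R5 ← R5 + R1: [0, 0, 0]
1 nonzero row, so rank(B) = 1.
B has 3 columns; by rank–nullity, nullity = 3 − 1 = 2.

2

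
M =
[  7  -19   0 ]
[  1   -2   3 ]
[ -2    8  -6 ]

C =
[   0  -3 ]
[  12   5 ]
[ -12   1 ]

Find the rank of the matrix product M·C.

2

First compute MC:
[[-228, -116],
 [-60, -10],
 [168,  40]]
Now row reduce the product.
R2 ← R2 − (5/19)·R1: [0, 390/19]
R3 ← R3 + (14/19)·R1: [0, -864/19]
R3 ← R3 + (144/65)·R2: [0, 0]
2 nonzero rows, so rank(MC) = 2.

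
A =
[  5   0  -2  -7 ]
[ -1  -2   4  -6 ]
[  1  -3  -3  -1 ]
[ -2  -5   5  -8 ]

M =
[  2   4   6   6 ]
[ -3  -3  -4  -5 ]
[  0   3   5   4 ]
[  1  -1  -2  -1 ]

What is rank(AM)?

2

First compute AM:
[[  3,  21,  34,  29],
 [ -2,  20,  34,  26],
 [ 10,   5,   5,  10],
 [  3,  30,  49,  41]]
Now row reduce the product.
R2 ← R2 + (2/3)·R1: [0, 34, 170/3, 136/3]
R3 ← R3 − (10/3)·R1: [0, -65, -325/3, -260/3]
R4 ← R4 − R1: [0, 9, 15, 12]
R3 ← R3 + (65/34)·R2: [0, 0, 0, 0]
R4 ← R4 − (9/34)·R2: [0, 0, 0, 0]
2 nonzero rows, so rank(AM) = 2.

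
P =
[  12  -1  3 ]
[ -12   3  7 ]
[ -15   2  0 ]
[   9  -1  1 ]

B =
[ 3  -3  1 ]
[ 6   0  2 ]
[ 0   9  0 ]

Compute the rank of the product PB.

2

First compute PB:
[[ 30,  -9,  10],
 [-18,  99,  -6],
 [-33,  45, -11],
 [ 21, -18,   7]]
Now row reduce the product.
R2 ← R2 + (3/5)·R1: [0, 468/5, 0]
R3 ← R3 + (11/10)·R1: [0, 351/10, 0]
R4 ← R4 − (7/10)·R1: [0, -117/10, 0]
R3 ← R3 − (3/8)·R2: [0, 0, 0]
R4 ← R4 + (1/8)·R2: [0, 0, 0]
2 nonzero rows, so rank(PB) = 2.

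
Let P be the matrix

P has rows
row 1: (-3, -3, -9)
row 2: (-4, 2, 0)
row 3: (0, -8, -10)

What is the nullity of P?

Row reduce to echelon form.
R2 ← R2 − (4/3)·R1: [0, 6, 12]
R3 ← R3 + (4/3)·R2: [0, 0, 6]
3 nonzero rows, so rank(P) = 3.
P has 3 columns; by rank–nullity, nullity = 3 − 3 = 0.

0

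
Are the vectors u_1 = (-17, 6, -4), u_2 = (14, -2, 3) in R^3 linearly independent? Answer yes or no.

Form the matrix with these vectors as rows and row reduce.
R2 ← R2 + (14/17)·R1: [0, 50/17, -5/17]
2 nonzero rows, so the 2 vectors span a space of dimension 2.
Since 2 = 2, the vectors are linearly independent.

yes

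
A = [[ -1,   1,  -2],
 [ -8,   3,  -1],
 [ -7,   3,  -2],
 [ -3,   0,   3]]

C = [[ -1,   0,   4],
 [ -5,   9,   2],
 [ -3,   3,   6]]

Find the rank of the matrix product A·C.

2

First compute AC:
[[  2,   3, -14],
 [ -4,  24, -32],
 [ -2,  21, -34],
 [ -6,   9,   6]]
Now row reduce the product.
R2 ← R2 + (2)·R1: [0, 30, -60]
R3 ← R3 + R1: [0, 24, -48]
R4 ← R4 + (3)·R1: [0, 18, -36]
R3 ← R3 − (4/5)·R2: [0, 0, 0]
R4 ← R4 − (3/5)·R2: [0, 0, 0]
2 nonzero rows, so rank(AC) = 2.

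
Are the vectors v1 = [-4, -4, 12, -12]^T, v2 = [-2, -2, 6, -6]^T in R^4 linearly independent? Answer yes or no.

no

Form the matrix with these vectors as rows and row reduce.
R2 ← R2 − (1/2)·R1: [0, 0, 0, 0]
1 nonzero row, so the 2 vectors span a space of dimension 1.
Since 1 < 2, the vectors are linearly dependent.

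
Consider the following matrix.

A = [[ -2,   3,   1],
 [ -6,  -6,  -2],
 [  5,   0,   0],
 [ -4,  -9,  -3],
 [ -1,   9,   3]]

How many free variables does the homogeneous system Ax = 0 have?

1

Row reduce to echelon form.
R2 ← R2 − (3)·R1: [0, -15, -5]
R3 ← R3 + (5/2)·R1: [0, 15/2, 5/2]
R4 ← R4 − (2)·R1: [0, -15, -5]
R5 ← R5 − (1/2)·R1: [0, 15/2, 5/2]
R3 ← R3 + (1/2)·R2: [0, 0, 0]
R4 ← R4 − R2: [0, 0, 0]
R5 ← R5 + (1/2)·R2: [0, 0, 0]
2 nonzero rows, so rank(A) = 2.
A has 3 columns; by rank–nullity, nullity = 3 − 2 = 1.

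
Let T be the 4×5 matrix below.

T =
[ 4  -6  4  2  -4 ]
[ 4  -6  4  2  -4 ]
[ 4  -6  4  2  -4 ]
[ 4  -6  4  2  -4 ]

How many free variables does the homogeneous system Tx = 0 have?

Row reduce to echelon form.
R2 ← R2 − R1: [0, 0, 0, 0, 0]
R3 ← R3 − R1: [0, 0, 0, 0, 0]
R4 ← R4 − R1: [0, 0, 0, 0, 0]
1 nonzero row, so rank(T) = 1.
T has 5 columns; by rank–nullity, nullity = 5 − 1 = 4.

4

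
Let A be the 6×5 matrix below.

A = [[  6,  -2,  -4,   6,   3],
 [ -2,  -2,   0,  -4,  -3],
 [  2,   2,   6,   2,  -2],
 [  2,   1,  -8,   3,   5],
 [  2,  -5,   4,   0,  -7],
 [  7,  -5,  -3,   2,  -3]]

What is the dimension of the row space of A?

5

Row reduce to echelon form.
R2 ← R2 + (1/3)·R1: [0, -8/3, -4/3, -2, -2]
R3 ← R3 − (1/3)·R1: [0, 8/3, 22/3, 0, -3]
R4 ← R4 − (1/3)·R1: [0, 5/3, -20/3, 1, 4]
R5 ← R5 − (1/3)·R1: [0, -13/3, 16/3, -2, -8]
R6 ← R6 − (7/6)·R1: [0, -8/3, 5/3, -5, -13/2]
R3 ← R3 + R2: [0, 0, 6, -2, -5]
R4 ← R4 + (5/8)·R2: [0, 0, -15/2, -1/4, 11/4]
R5 ← R5 − (13/8)·R2: [0, 0, 15/2, 5/4, -19/4]
R6 ← R6 − R2: [0, 0, 3, -3, -9/2]
R4 ← R4 + (5/4)·R3: [0, 0, 0, -11/4, -7/2]
R5 ← R5 − (5/4)·R3: [0, 0, 0, 15/4, 3/2]
R6 ← R6 − (1/2)·R3: [0, 0, 0, -2, -2]
R5 ← R5 + (15/11)·R4: [0, 0, 0, 0, -36/11]
R6 ← R6 − (8/11)·R4: [0, 0, 0, 0, 6/11]
R6 ← R6 + (1/6)·R5: [0, 0, 0, 0, 0]
Echelon form has 5 nonzero rows, so rank(A) = 5.
The row space has dimension equal to the rank: 5.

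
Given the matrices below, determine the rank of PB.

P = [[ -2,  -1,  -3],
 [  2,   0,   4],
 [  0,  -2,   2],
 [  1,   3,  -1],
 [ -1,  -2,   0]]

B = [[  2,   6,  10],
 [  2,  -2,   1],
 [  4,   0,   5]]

First compute PB:
[[-18, -10, -36],
 [ 20,  12,  40],
 [  4,   4,   8],
 [  4,   0,   8],
 [ -6,  -2, -12]]
Now row reduce the product.
R2 ← R2 + (10/9)·R1: [0, 8/9, 0]
R3 ← R3 + (2/9)·R1: [0, 16/9, 0]
R4 ← R4 + (2/9)·R1: [0, -20/9, 0]
R5 ← R5 − (1/3)·R1: [0, 4/3, 0]
R3 ← R3 − (2)·R2: [0, 0, 0]
R4 ← R4 + (5/2)·R2: [0, 0, 0]
R5 ← R5 − (3/2)·R2: [0, 0, 0]
2 nonzero rows, so rank(PB) = 2.

2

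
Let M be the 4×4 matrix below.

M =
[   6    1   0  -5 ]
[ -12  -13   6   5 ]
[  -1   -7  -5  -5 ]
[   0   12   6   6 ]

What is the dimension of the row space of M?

4

Row reduce to echelon form.
R2 ← R2 + (2)·R1: [0, -11, 6, -5]
R3 ← R3 + (1/6)·R1: [0, -41/6, -5, -35/6]
R3 ← R3 − (41/66)·R2: [0, 0, -96/11, -30/11]
R4 ← R4 + (12/11)·R2: [0, 0, 138/11, 6/11]
R4 ← R4 + (23/16)·R3: [0, 0, 0, -27/8]
Echelon form has 4 nonzero rows, so rank(M) = 4.
The row space has dimension equal to the rank: 4.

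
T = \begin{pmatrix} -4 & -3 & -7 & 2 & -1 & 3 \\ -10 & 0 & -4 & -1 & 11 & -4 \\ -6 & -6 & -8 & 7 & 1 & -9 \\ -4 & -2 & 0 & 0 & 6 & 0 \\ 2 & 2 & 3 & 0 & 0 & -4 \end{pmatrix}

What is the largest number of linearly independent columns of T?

5

Row reduce to echelon form.
R2 ← R2 − (5/2)·R1: [0, 15/2, 27/2, -6, 27/2, -23/2]
R3 ← R3 − (3/2)·R1: [0, -3/2, 5/2, 4, 5/2, -27/2]
R4 ← R4 − R1: [0, 1, 7, -2, 7, -3]
R5 ← R5 + (1/2)·R1: [0, 1/2, -1/2, 1, -1/2, -5/2]
R3 ← R3 + (1/5)·R2: [0, 0, 26/5, 14/5, 26/5, -79/5]
R4 ← R4 − (2/15)·R2: [0, 0, 26/5, -6/5, 26/5, -22/15]
R5 ← R5 − (1/15)·R2: [0, 0, -7/5, 7/5, -7/5, -26/15]
R4 ← R4 − R3: [0, 0, 0, -4, 0, 43/3]
R5 ← R5 + (7/26)·R3: [0, 0, 0, 28/13, 0, -467/78]
R5 ← R5 + (7/13)·R4: [0, 0, 0, 0, 0, 45/26]
Echelon form has 5 nonzero rows, so rank(T) = 5.
The rank gives the maximum number of linearly independent columns: 5.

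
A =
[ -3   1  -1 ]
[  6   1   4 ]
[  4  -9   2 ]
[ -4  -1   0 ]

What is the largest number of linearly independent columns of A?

3

Row reduce to echelon form.
R2 ← R2 + (2)·R1: [0, 3, 2]
R3 ← R3 + (4/3)·R1: [0, -23/3, 2/3]
R4 ← R4 − (4/3)·R1: [0, -7/3, 4/3]
R3 ← R3 + (23/9)·R2: [0, 0, 52/9]
R4 ← R4 + (7/9)·R2: [0, 0, 26/9]
R4 ← R4 − (1/2)·R3: [0, 0, 0]
Echelon form has 3 nonzero rows, so rank(A) = 3.
The rank gives the maximum number of linearly independent columns: 3.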